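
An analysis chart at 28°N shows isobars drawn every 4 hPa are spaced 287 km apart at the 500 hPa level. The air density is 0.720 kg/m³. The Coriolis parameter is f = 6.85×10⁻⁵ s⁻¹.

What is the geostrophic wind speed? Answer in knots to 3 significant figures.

Pressure gradient: |∂P/∂n| = 400 Pa / 287000 m = 1.39×10⁻³ Pa/m
Geostrophic balance (pressure-gradient force = Coriolis force):
V_g = (1/(fρ)) |∂P/∂n| = 1.39×10⁻³ / (6.85×10⁻⁵ × 0.720) = 28.3 m/s
Converting: 28.3 m/s × 1.944 = 54.9 knots

54.9 knots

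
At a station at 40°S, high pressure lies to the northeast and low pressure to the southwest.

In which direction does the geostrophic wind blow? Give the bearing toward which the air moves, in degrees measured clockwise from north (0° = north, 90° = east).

135°

The pressure-gradient force points toward the southwest (bearing 225°).
Geostrophic balance: in the Southern Hemisphere the Coriolis force deflects motion to the left, so the geostrophic wind blows 90° to the left of the pressure-gradient force (low pressure on the right).
Rotating 225° by 90° counterclockwise gives 135° — the wind blows toward the southeast.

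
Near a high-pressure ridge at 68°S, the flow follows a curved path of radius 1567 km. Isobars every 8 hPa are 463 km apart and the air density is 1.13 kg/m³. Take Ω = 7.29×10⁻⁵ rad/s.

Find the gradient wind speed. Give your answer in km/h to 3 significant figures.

43.2 km/h

Coriolis parameter at 68°S:
f = 2Ω sin φ = 2 × 7.29×10⁻⁵ × sin 68° = 1.35×10⁻⁴ s⁻¹
Pressure gradient: |∂P/∂n| = 800 Pa / 463000 m = 1.73×10⁻³ Pa/m
Geostrophic speed: V_g = |∂P/∂n|/(fρ) = 1.73×10⁻³/(1.35×10⁻⁴ × 1.13) = 11.3 m/s
Around a high, pressure-gradient force acts outward with centrifugal, so Coriolis balances both:
fV = (1/ρ)|∂P/∂n| + V²/R  →  V² − fR·V + fR·V_g = 0
With fR = 1.35×10⁻⁴ × 1567×10³ m = 212 m/s:
V = [fR − √((fR)² − 4 fR V_g)]/2 = [212 − √(212² − 4×212×11.3)]/2 = 12 m/s
Supergeostrophic (V > V_g = 11.3 m/s), as expected around a high.
Converting: 12 m/s × 3.6 = 43.2 km/h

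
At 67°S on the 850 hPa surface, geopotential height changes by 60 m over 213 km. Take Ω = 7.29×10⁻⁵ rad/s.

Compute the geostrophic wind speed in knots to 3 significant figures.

40.0 knots

Coriolis parameter at 67°S:
f = 2Ω sin φ = 2 × 7.29×10⁻⁵ × sin 67° = 1.34×10⁻⁴ s⁻¹
Height gradient: |∂Z/∂n| = 60 m / 213000 m = 2.82×10⁻⁴
On a pressure surface, geostrophic balance gives V_g = (g/f)|∂Z/∂n|:
V_g = 9.81 × 2.82×10⁻⁴ / 1.34×10⁻⁴ = 20.6 m/s
Converting: 20.6 m/s × 1.944 = 40.0 knots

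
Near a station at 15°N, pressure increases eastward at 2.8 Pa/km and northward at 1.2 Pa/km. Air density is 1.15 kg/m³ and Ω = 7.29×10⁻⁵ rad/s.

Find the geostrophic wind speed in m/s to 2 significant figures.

Coriolis parameter at 15°N:
f = 2Ω sin φ = 2 × 7.29×10⁻⁵ × sin 15° = 3.77×10⁻⁵ s⁻¹
Component geostrophic relations (x east, y north):
u_g = −(1/(fρ)) ∂P/∂y,  v_g = (1/(fρ)) ∂P/∂x
u_g = −(1.2×10⁻³)/(3.77×10⁻⁵ × 1.15) = −27.7 m/s;  v_g = (2.8×10⁻³)/(3.77×10⁻⁵ × 1.15) = 64.5 m/s
|V_g| = √(u_g² + v_g²) = 70.2 m/s

70 m/s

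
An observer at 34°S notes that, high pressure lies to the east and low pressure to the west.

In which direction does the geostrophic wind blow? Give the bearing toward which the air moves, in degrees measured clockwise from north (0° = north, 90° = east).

The pressure-gradient force points toward the west (bearing 270°).
Geostrophic balance: in the Southern Hemisphere the Coriolis force deflects motion to the left, so the geostrophic wind blows 90° to the left of the pressure-gradient force (low pressure on the right).
Rotating 270° by 90° counterclockwise gives 180° — the wind blows toward the south.

180°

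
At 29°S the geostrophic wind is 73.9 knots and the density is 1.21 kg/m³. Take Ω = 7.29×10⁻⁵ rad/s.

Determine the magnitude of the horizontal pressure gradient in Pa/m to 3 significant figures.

3.25×10⁻³ Pa/m

Coriolis parameter at 29°S:
f = 2Ω sin φ = 2 × 7.29×10⁻⁵ × sin 29° = 7.07×10⁻⁵ s⁻¹
Wind speed in SI: 73.9 knots = 38.0 m/s
Geostrophic balance rearranged: |∂P/∂n| = f ρ V_g
|∂P/∂n| = 7.07×10⁻⁵ × 1.21 × 38.0 = 3.25×10⁻³ Pa/m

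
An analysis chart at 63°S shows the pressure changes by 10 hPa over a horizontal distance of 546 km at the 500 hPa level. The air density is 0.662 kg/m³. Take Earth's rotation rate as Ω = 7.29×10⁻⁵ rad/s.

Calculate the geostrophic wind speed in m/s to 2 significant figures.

Coriolis parameter at 63°S:
f = 2Ω sin φ = 2 × 7.29×10⁻⁵ × sin 63° = 1.30×10⁻⁴ s⁻¹
Pressure gradient: |∂P/∂n| = 1000 Pa / 546000 m = 1.83×10⁻³ Pa/m
Geostrophic balance (pressure-gradient force = Coriolis force):
V_g = (1/(fρ)) |∂P/∂n| = 1.83×10⁻³ / (1.30×10⁻⁴ × 0.662) = 21.3 m/s

21 m/s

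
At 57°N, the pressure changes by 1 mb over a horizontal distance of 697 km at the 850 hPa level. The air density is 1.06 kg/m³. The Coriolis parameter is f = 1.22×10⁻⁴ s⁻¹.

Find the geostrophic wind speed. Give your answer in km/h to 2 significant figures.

4.0 km/h

Pressure gradient: |∂P/∂n| = 100 Pa / 697000 m = 1.43×10⁻⁴ Pa/m
Geostrophic balance (pressure-gradient force = Coriolis force):
V_g = (1/(fρ)) |∂P/∂n| = 1.43×10⁻⁴ / (1.22×10⁻⁴ × 1.06) = 1.11 m/s
Converting: 1.11 m/s × 3.6 = 4.0 km/h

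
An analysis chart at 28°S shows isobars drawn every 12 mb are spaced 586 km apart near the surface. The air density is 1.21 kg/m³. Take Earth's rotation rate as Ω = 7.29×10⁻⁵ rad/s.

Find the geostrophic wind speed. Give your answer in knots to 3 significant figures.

48.1 knots

Coriolis parameter at 28°S:
f = 2Ω sin φ = 2 × 7.29×10⁻⁵ × sin 28° = 6.84×10⁻⁵ s⁻¹
Pressure gradient: |∂P/∂n| = 1200 Pa / 586000 m = 2.05×10⁻³ Pa/m
Geostrophic balance (pressure-gradient force = Coriolis force):
V_g = (1/(fρ)) |∂P/∂n| = 2.05×10⁻³ / (6.84×10⁻⁵ × 1.21) = 24.7 m/s
Converting: 24.7 m/s × 1.944 = 48.1 knots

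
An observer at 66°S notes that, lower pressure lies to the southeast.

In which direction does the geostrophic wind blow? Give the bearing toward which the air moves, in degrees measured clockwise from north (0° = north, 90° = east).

045°

The pressure-gradient force points toward the southeast (bearing 135°).
Geostrophic balance: in the Southern Hemisphere the Coriolis force deflects motion to the left, so the geostrophic wind blows 90° to the left of the pressure-gradient force (low pressure on the right).
Rotating 135° by 90° counterclockwise gives 045° — the wind blows toward the northeast.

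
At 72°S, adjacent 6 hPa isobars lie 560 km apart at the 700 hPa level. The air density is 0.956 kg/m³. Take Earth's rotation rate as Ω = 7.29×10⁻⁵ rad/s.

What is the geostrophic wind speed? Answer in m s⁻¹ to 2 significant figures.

Coriolis parameter at 72°S:
f = 2Ω sin φ = 2 × 7.29×10⁻⁵ × sin 72° = 1.39×10⁻⁴ s⁻¹
Pressure gradient: |∂P/∂n| = 600 Pa / 560000 m = 1.07×10⁻³ Pa/m
Geostrophic balance (pressure-gradient force = Coriolis force):
V_g = (1/(fρ)) |∂P/∂n| = 1.07×10⁻³ / (1.39×10⁻⁴ × 0.956) = 8.08 m/s

8.1 m s⁻¹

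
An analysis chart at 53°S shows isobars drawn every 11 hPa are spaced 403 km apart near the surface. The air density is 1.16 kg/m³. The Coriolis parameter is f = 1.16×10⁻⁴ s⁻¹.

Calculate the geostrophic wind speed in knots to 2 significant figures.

39 knots

Pressure gradient: |∂P/∂n| = 1100 Pa / 403000 m = 2.73×10⁻³ Pa/m
Geostrophic balance (pressure-gradient force = Coriolis force):
V_g = (1/(fρ)) |∂P/∂n| = 2.73×10⁻³ / (1.16×10⁻⁴ × 1.16) = 20.3 m/s
Converting: 20.3 m/s × 1.944 = 39 knots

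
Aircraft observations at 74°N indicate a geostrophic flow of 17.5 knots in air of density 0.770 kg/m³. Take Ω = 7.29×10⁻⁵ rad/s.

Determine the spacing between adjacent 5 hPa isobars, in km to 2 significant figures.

Coriolis parameter at 74°N:
f = 2Ω sin φ = 2 × 7.29×10⁻⁵ × sin 74° = 1.40×10⁻⁴ s⁻¹
Wind speed in SI: 17.5 knots = 9.00 m/s
Geostrophic balance rearranged: |∂P/∂n| = f ρ V_g
|∂P/∂n| = 1.40×10⁻⁴ × 0.770 × 9.00 = 9.72×10⁻⁴ Pa/m
Isobar spacing: Δn = ΔP/|∂P/∂n| = 500 Pa / 9.72×10⁻⁴ Pa/m = 514641 m ≈ 510 km

510 km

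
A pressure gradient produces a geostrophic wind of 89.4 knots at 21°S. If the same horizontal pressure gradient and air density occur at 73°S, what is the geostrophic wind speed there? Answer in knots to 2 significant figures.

With the same pressure gradient and density, V_g ∝ 1/f ∝ 1/sin φ.
V₂ = V₁ · sin φ₁ / sin φ₂ = 89.4 × sin 21° / sin 73°
V₂ = 89.4 × 0.3584/0.9563 = 34 knots

34 knots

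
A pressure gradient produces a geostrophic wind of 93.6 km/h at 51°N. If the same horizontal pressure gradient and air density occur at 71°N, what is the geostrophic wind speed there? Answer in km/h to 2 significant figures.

77 km/h

With the same pressure gradient and density, V_g ∝ 1/f ∝ 1/sin φ.
V₂ = V₁ · sin φ₁ / sin φ₂ = 93.6 × sin 51° / sin 71°
V₂ = 93.6 × 0.7771/0.9455 = 77 km/h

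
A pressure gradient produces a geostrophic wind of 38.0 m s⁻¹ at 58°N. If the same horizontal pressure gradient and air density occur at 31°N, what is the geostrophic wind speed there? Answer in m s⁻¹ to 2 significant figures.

63 m s⁻¹

With the same pressure gradient and density, V_g ∝ 1/f ∝ 1/sin φ.
V₂ = V₁ · sin φ₁ / sin φ₂ = 38.0 × sin 58° / sin 31°
V₂ = 38.0 × 0.8480/0.5150 = 63 m s⁻¹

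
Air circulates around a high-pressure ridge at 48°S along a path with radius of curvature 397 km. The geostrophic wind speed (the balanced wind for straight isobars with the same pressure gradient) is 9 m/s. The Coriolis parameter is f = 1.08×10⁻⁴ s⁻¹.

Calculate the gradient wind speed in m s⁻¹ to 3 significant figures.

Around a high, pressure-gradient force acts outward with centrifugal, so Coriolis balances both:
fV = (1/ρ)|∂P/∂n| + V²/R  →  V² − fR·V + fR·V_g = 0
With fR = 1.08×10⁻⁴ × 397×10³ m = 42.9 m/s:
V = [fR − √((fR)² − 4 fR V_g)]/2 = [42.9 − √(42.9² − 4×42.9×9)]/2 = 12.9 m/s
Supergeostrophic (V > V_g = 9 m/s), as expected around a high.

12.9 m s⁻¹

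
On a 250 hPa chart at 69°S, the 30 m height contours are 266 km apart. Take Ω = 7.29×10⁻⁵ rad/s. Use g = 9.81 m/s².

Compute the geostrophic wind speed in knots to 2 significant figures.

16 knots

Coriolis parameter at 69°S:
f = 2Ω sin φ = 2 × 7.29×10⁻⁵ × sin 69° = 1.36×10⁻⁴ s⁻¹
Height gradient: |∂Z/∂n| = 30 m / 266000 m = 1.13×10⁻⁴
On a pressure surface, geostrophic balance gives V_g = (g/f)|∂Z/∂n|:
V_g = 9.81 × 1.13×10⁻⁴ / 1.36×10⁻⁴ = 8.13 m/s
Converting: 8.13 m/s × 1.944 = 16 knots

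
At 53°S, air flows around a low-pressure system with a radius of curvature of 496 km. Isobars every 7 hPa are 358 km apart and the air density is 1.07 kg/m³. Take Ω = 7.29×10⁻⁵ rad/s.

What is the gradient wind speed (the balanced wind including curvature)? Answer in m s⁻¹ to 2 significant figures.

13 m s⁻¹

Coriolis parameter at 53°S:
f = 2Ω sin φ = 2 × 7.29×10⁻⁵ × sin 53° = 1.16×10⁻⁴ s⁻¹
Pressure gradient: |∂P/∂n| = 700 Pa / 358000 m = 1.96×10⁻³ Pa/m
Geostrophic speed: V_g = |∂P/∂n|/(fρ) = 1.96×10⁻³/(1.16×10⁻⁴ × 1.07) = 15.7 m/s
Around a low, centrifugal force acts outward with Coriolis, so pressure-gradient force balances both:
(1/ρ)|∂P/∂n| = fV + V²/R  →  V² + fR·V − fR·V_g = 0
With fR = 1.16×10⁻⁴ × 496×10³ m = 57.8 m/s:
V = [−fR + √((fR)² + 4 fR V_g)]/2 = [−57.8 + √(57.8² + 4×57.8×15.7)]/2 = 12.8 m/s
Subgeostrophic (V < V_g = 15.7 m/s), as expected around a low.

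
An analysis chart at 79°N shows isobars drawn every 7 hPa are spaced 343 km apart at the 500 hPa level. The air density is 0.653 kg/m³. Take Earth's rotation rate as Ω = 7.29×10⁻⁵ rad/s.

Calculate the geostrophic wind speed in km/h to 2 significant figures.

Coriolis parameter at 79°N:
f = 2Ω sin φ = 2 × 7.29×10⁻⁵ × sin 79° = 1.43×10⁻⁴ s⁻¹
Pressure gradient: |∂P/∂n| = 700 Pa / 343000 m = 2.04×10⁻³ Pa/m
Geostrophic balance (pressure-gradient force = Coriolis force):
V_g = (1/(fρ)) |∂P/∂n| = 2.04×10⁻³ / (1.43×10⁻⁴ × 0.653) = 21.8 m/s
Converting: 21.8 m/s × 3.6 = 79 km/h

79 km/h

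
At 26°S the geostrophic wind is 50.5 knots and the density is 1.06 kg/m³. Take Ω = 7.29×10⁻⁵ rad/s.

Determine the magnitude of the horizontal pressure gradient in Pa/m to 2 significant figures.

1.8×10⁻³ Pa/m

Coriolis parameter at 26°S:
f = 2Ω sin φ = 2 × 7.29×10⁻⁵ × sin 26° = 6.39×10⁻⁵ s⁻¹
Wind speed in SI: 50.5 knots = 26.0 m/s
Geostrophic balance rearranged: |∂P/∂n| = f ρ V_g
|∂P/∂n| = 6.39×10⁻⁵ × 1.06 × 26.0 = 1.76×10⁻³ Pa/m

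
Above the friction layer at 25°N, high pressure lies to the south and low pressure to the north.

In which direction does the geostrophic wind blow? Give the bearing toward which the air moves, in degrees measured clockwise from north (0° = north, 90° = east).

The pressure-gradient force points toward the north (bearing 000°).
Geostrophic balance: in the Northern Hemisphere the Coriolis force deflects motion to the right, so the geostrophic wind blows 90° to the right of the pressure-gradient force (low pressure on the left).
Rotating 000° by 90° clockwise gives 090° — the wind blows toward the east.

090°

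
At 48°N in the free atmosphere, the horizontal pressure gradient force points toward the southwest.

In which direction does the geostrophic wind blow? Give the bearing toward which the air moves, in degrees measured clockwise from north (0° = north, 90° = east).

The pressure-gradient force points toward the southwest (bearing 225°).
Geostrophic balance: in the Northern Hemisphere the Coriolis force deflects motion to the right, so the geostrophic wind blows 90° to the right of the pressure-gradient force (low pressure on the left).
Rotating 225° by 90° clockwise gives 315° — the wind blows toward the northwest.

315°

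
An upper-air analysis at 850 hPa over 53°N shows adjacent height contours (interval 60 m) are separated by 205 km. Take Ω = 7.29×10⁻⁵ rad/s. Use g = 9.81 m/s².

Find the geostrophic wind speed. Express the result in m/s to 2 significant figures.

25 m/s

Coriolis parameter at 53°N:
f = 2Ω sin φ = 2 × 7.29×10⁻⁵ × sin 53° = 1.16×10⁻⁴ s⁻¹
Height gradient: |∂Z/∂n| = 60 m / 205000 m = 2.93×10⁻⁴
On a pressure surface, geostrophic balance gives V_g = (g/f)|∂Z/∂n|:
V_g = 9.81 × 2.93×10⁻⁴ / 1.16×10⁻⁴ = 24.7 m/s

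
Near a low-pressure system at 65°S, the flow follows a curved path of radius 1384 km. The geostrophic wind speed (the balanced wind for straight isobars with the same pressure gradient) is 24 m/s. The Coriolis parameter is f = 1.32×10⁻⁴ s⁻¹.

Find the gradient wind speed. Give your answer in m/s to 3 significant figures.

21.5 m/s

Around a low, centrifugal force acts outward with Coriolis, so pressure-gradient force balances both:
(1/ρ)|∂P/∂n| = fV + V²/R  →  V² + fR·V − fR·V_g = 0
With fR = 1.32×10⁻⁴ × 1384×10³ m = 183 m/s:
V = [−fR + √((fR)² + 4 fR V_g)]/2 = [−183 + √(183² + 4×183×24)]/2 = 21.5 m/s
Subgeostrophic (V < V_g = 24 m/s), as expected around a low.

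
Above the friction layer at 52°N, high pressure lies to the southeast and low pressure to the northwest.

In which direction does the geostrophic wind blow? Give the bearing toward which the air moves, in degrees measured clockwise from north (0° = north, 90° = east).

The pressure-gradient force points toward the northwest (bearing 315°).
Geostrophic balance: in the Northern Hemisphere the Coriolis force deflects motion to the right, so the geostrophic wind blows 90° to the right of the pressure-gradient force (low pressure on the left).
Rotating 315° by 90° clockwise gives 045° — the wind blows toward the northeast.

045°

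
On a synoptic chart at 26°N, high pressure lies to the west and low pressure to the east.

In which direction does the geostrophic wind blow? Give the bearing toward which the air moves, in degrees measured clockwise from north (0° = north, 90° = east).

180°

The pressure-gradient force points toward the east (bearing 090°).
Geostrophic balance: in the Northern Hemisphere the Coriolis force deflects motion to the right, so the geostrophic wind blows 90° to the right of the pressure-gradient force (low pressure on the left).
Rotating 090° by 90° clockwise gives 180° — the wind blows toward the south.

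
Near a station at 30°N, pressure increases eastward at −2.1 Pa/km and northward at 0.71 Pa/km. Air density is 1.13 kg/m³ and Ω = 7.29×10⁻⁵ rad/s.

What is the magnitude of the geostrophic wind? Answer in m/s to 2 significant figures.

27 m/s

Coriolis parameter at 30°N:
f = 2Ω sin φ = 2 × 7.29×10⁻⁵ × sin 30° = 7.29×10⁻⁵ s⁻¹
Component geostrophic relations (x east, y north):
u_g = −(1/(fρ)) ∂P/∂y,  v_g = (1/(fρ)) ∂P/∂x
u_g = −(0.71×10⁻³)/(7.29×10⁻⁵ × 1.13) = −8.62 m/s;  v_g = (−2.1×10⁻³)/(7.29×10⁻⁵ × 1.13) = −25.5 m/s
|V_g| = √(u_g² + v_g²) = 26.9 m/s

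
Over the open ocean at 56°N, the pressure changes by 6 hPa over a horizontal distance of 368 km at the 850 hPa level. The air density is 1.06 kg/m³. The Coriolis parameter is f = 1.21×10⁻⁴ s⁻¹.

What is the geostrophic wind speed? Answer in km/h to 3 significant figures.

Pressure gradient: |∂P/∂n| = 600 Pa / 368000 m = 1.63×10⁻³ Pa/m
Geostrophic balance (pressure-gradient force = Coriolis force):
V_g = (1/(fρ)) |∂P/∂n| = 1.63×10⁻³ / (1.21×10⁻⁴ × 1.06) = 12.7 m/s
Converting: 12.7 m/s × 3.6 = 45.8 km/h

45.8 km/h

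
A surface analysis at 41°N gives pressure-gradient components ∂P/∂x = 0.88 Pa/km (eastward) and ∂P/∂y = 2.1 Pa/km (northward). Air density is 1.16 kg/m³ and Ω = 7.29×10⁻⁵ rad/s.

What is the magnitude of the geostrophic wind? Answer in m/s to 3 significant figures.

Coriolis parameter at 41°N:
f = 2Ω sin φ = 2 × 7.29×10⁻⁵ × sin 41° = 9.57×10⁻⁵ s⁻¹
Component geostrophic relations (x east, y north):
u_g = −(1/(fρ)) ∂P/∂y,  v_g = (1/(fρ)) ∂P/∂x
u_g = −(2.1×10⁻³)/(9.57×10⁻⁵ × 1.16) = −18.9 m/s;  v_g = (0.88×10⁻³)/(9.57×10⁻⁵ × 1.16) = 7.93 m/s
|V_g| = √(u_g² + v_g²) = 20.5 m/s

20.5 m/s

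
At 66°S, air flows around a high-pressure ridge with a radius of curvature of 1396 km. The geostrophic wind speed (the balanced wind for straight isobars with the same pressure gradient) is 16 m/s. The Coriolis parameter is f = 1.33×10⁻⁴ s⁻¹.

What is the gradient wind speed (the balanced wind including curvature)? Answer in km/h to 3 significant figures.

63.7 km/h

Around a high, pressure-gradient force acts outward with centrifugal, so Coriolis balances both:
fV = (1/ρ)|∂P/∂n| + V²/R  →  V² − fR·V + fR·V_g = 0
With fR = 1.33×10⁻⁴ × 1396×10³ m = 186 m/s:
V = [fR − √((fR)² − 4 fR V_g)]/2 = [186 − √(186² − 4×186×16)]/2 = 17.7 m/s
Supergeostrophic (V > V_g = 16 m/s), as expected around a high.
Converting: 17.7 m/s × 3.6 = 63.7 km/h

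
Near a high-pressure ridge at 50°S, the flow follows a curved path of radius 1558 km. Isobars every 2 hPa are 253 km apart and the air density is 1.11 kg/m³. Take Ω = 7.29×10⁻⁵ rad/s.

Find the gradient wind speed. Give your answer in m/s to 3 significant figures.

Coriolis parameter at 50°S:
f = 2Ω sin φ = 2 × 7.29×10⁻⁵ × sin 50° = 1.12×10⁻⁴ s⁻¹
Pressure gradient: |∂P/∂n| = 200 Pa / 253000 m = 7.91×10⁻⁴ Pa/m
Geostrophic speed: V_g = |∂P/∂n|/(fρ) = 7.91×10⁻⁴/(1.12×10⁻⁴ × 1.11) = 6.38 m/s
Around a high, pressure-gradient force acts outward with centrifugal, so Coriolis balances both:
fV = (1/ρ)|∂P/∂n| + V²/R  →  V² − fR·V + fR·V_g = 0
With fR = 1.12×10⁻⁴ × 1558×10³ m = 174 m/s:
V = [fR − √((fR)² − 4 fR V_g)]/2 = [174 − √(174² − 4×174×6.38)]/2 = 6.63 m/s
Supergeostrophic (V > V_g = 6.38 m/s), as expected around a high.

6.63 m/s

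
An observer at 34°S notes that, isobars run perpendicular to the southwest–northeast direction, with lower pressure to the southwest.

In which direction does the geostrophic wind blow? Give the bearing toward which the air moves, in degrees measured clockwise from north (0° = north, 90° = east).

135°

The pressure-gradient force points toward the southwest (bearing 225°).
Geostrophic balance: in the Southern Hemisphere the Coriolis force deflects motion to the left, so the geostrophic wind blows 90° to the left of the pressure-gradient force (low pressure on the right).
Rotating 225° by 90° counterclockwise gives 135° — the wind blows toward the southeast.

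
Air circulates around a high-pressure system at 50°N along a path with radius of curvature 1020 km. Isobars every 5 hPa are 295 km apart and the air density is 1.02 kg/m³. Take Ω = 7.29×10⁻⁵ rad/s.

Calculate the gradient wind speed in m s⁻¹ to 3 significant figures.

17.6 m s⁻¹

Coriolis parameter at 50°N:
f = 2Ω sin φ = 2 × 7.29×10⁻⁵ × sin 50° = 1.12×10⁻⁴ s⁻¹
Pressure gradient: |∂P/∂n| = 500 Pa / 295000 m = 1.69×10⁻³ Pa/m
Geostrophic speed: V_g = |∂P/∂n|/(fρ) = 1.69×10⁻³/(1.12×10⁻⁴ × 1.02) = 14.9 m/s
Around a high, pressure-gradient force acts outward with centrifugal, so Coriolis balances both:
fV = (1/ρ)|∂P/∂n| + V²/R  →  V² − fR·V + fR·V_g = 0
With fR = 1.12×10⁻⁴ × 1020×10³ m = 114 m/s:
V = [fR − √((fR)² − 4 fR V_g)]/2 = [114 − √(114² − 4×114×14.9)]/2 = 17.6 m/s
Supergeostrophic (V > V_g = 14.9 m/s), as expected around a high.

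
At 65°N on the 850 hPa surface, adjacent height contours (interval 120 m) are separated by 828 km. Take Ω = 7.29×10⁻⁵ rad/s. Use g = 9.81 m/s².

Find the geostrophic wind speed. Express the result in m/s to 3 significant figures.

Coriolis parameter at 65°N:
f = 2Ω sin φ = 2 × 7.29×10⁻⁵ × sin 65° = 1.32×10⁻⁴ s⁻¹
Height gradient: |∂Z/∂n| = 120 m / 828000 m = 1.45×10⁻⁴
On a pressure surface, geostrophic balance gives V_g = (g/f)|∂Z/∂n|:
V_g = 9.81 × 1.45×10⁻⁴ / 1.32×10⁻⁴ = 10.8 m/s

10.8 m/s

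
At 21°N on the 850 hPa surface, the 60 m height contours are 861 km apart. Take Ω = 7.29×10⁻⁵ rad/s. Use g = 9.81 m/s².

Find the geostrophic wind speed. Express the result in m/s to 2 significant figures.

13 m/s

Coriolis parameter at 21°N:
f = 2Ω sin φ = 2 × 7.29×10⁻⁵ × sin 21° = 5.23×10⁻⁵ s⁻¹
Height gradient: |∂Z/∂n| = 60 m / 861000 m = 6.97×10⁻⁵
On a pressure surface, geostrophic balance gives V_g = (g/f)|∂Z/∂n|:
V_g = 9.81 × 6.97×10⁻⁵ / 5.23×10⁻⁵ = 13.1 m/s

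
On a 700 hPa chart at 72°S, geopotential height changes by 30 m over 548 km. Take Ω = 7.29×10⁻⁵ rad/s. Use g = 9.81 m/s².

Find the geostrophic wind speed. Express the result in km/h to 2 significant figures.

Coriolis parameter at 72°S:
f = 2Ω sin φ = 2 × 7.29×10⁻⁵ × sin 72° = 1.39×10⁻⁴ s⁻¹
Height gradient: |∂Z/∂n| = 30 m / 548000 m = 5.47×10⁻⁵
On a pressure surface, geostrophic balance gives V_g = (g/f)|∂Z/∂n|:
V_g = 9.81 × 5.47×10⁻⁵ / 1.39×10⁻⁴ = 3.87 m/s
Converting: 3.87 m/s × 3.6 = 14 km/h

14 km/h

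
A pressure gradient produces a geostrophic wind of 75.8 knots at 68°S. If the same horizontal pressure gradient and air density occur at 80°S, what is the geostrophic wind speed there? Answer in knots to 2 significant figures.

With the same pressure gradient and density, V_g ∝ 1/f ∝ 1/sin φ.
V₂ = V₁ · sin φ₁ / sin φ₂ = 75.8 × sin 68° / sin 80°
V₂ = 75.8 × 0.9272/0.9848 = 71 knots

71 knots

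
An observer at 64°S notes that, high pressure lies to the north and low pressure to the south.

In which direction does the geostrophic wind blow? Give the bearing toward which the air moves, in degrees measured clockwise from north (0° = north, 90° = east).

The pressure-gradient force points toward the south (bearing 180°).
Geostrophic balance: in the Southern Hemisphere the Coriolis force deflects motion to the left, so the geostrophic wind blows 90° to the left of the pressure-gradient force (low pressure on the right).
Rotating 180° by 90° counterclockwise gives 090° — the wind blows toward the east.

090°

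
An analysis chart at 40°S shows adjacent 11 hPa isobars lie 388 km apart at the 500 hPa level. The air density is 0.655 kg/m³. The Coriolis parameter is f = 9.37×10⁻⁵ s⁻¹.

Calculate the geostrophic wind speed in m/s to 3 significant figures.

Pressure gradient: |∂P/∂n| = 1100 Pa / 388000 m = 2.84×10⁻³ Pa/m
Geostrophic balance (pressure-gradient force = Coriolis force):
V_g = (1/(fρ)) |∂P/∂n| = 2.84×10⁻³ / (9.37×10⁻⁵ × 0.655) = 46.2 m/s

46.2 m/s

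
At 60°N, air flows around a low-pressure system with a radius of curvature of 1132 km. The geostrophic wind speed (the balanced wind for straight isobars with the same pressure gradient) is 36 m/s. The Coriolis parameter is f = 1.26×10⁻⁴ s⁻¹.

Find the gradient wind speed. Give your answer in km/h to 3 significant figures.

Around a low, centrifugal force acts outward with Coriolis, so pressure-gradient force balances both:
(1/ρ)|∂P/∂n| = fV + V²/R  →  V² + fR·V − fR·V_g = 0
With fR = 1.26×10⁻⁴ × 1132×10³ m = 143 m/s:
V = [−fR + √((fR)² + 4 fR V_g)]/2 = [−143 + √(143² + 4×143×36)]/2 = 29.8 m/s
Subgeostrophic (V < V_g = 36 m/s), as expected around a low.
Converting: 29.8 m/s × 3.6 = 107 km/h

107 km/h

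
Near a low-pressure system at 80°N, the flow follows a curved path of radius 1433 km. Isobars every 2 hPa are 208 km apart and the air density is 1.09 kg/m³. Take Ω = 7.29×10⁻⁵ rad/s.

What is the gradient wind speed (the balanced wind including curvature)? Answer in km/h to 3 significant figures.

21.5 km/h

Coriolis parameter at 80°N:
f = 2Ω sin φ = 2 × 7.29×10⁻⁵ × sin 80° = 1.44×10⁻⁴ s⁻¹
Pressure gradient: |∂P/∂n| = 200 Pa / 208000 m = 9.62×10⁻⁴ Pa/m
Geostrophic speed: V_g = |∂P/∂n|/(fρ) = 9.62×10⁻⁴/(1.44×10⁻⁴ × 1.09) = 6.14 m/s
Around a low, centrifugal force acts outward with Coriolis, so pressure-gradient force balances both:
(1/ρ)|∂P/∂n| = fV + V²/R  →  V² + fR·V − fR·V_g = 0
With fR = 1.44×10⁻⁴ × 1433×10³ m = 206 m/s:
V = [−fR + √((fR)² + 4 fR V_g)]/2 = [−206 + √(206² + 4×206×6.14)]/2 = 5.97 m/s
Subgeostrophic (V < V_g = 6.14 m/s), as expected around a low.
Converting: 5.97 m/s × 3.6 = 21.5 km/h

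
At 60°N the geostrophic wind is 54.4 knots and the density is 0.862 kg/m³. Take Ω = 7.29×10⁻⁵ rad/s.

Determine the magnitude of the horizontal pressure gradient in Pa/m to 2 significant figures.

3.0×10⁻³ Pa/m

Coriolis parameter at 60°N:
f = 2Ω sin φ = 2 × 7.29×10⁻⁵ × sin 60° = 1.26×10⁻⁴ s⁻¹
Wind speed in SI: 54.4 knots = 28.0 m/s
Geostrophic balance rearranged: |∂P/∂n| = f ρ V_g
|∂P/∂n| = 1.26×10⁻⁴ × 0.862 × 28.0 = 3.05×10⁻³ Pa/m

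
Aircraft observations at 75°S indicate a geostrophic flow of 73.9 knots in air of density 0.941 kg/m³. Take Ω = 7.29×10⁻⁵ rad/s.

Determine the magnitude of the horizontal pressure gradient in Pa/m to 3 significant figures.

Coriolis parameter at 75°S:
f = 2Ω sin φ = 2 × 7.29×10⁻⁵ × sin 75° = 1.41×10⁻⁴ s⁻¹
Wind speed in SI: 73.9 knots = 38.0 m/s
Geostrophic balance rearranged: |∂P/∂n| = f ρ V_g
|∂P/∂n| = 1.41×10⁻⁴ × 0.941 × 38.0 = 5.04×10⁻³ Pa/m

5.04×10⁻³ Pa/m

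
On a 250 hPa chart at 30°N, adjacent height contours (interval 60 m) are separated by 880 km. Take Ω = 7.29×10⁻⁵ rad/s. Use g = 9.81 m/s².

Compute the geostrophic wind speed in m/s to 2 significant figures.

9.2 m/s

Coriolis parameter at 30°N:
f = 2Ω sin φ = 2 × 7.29×10⁻⁵ × sin 30° = 7.29×10⁻⁵ s⁻¹
Height gradient: |∂Z/∂n| = 60 m / 880000 m = 6.82×10⁻⁵
On a pressure surface, geostrophic balance gives V_g = (g/f)|∂Z/∂n|:
V_g = 9.81 × 6.82×10⁻⁵ / 7.29×10⁻⁵ = 9.18 m/s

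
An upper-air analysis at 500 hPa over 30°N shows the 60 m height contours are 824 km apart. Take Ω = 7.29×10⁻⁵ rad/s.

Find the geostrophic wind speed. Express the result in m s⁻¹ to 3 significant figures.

Coriolis parameter at 30°N:
f = 2Ω sin φ = 2 × 7.29×10⁻⁵ × sin 30° = 7.29×10⁻⁵ s⁻¹
Height gradient: |∂Z/∂n| = 60 m / 824000 m = 7.28×10⁻⁵
On a pressure surface, geostrophic balance gives V_g = (g/f)|∂Z/∂n|:
V_g = 9.81 × 7.28×10⁻⁵ / 7.29×10⁻⁵ = 9.80 m/s

9.80 m s⁻¹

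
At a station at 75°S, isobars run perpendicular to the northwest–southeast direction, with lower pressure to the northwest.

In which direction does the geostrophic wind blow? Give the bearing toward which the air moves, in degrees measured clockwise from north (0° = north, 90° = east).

The pressure-gradient force points toward the northwest (bearing 315°).
Geostrophic balance: in the Southern Hemisphere the Coriolis force deflects motion to the left, so the geostrophic wind blows 90° to the left of the pressure-gradient force (low pressure on the right).
Rotating 315° by 90° counterclockwise gives 225° — the wind blows toward the southwest.

225°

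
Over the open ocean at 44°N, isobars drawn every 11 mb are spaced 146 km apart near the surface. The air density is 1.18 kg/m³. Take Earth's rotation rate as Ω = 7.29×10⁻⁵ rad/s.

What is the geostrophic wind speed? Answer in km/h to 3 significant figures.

Coriolis parameter at 44°N:
f = 2Ω sin φ = 2 × 7.29×10⁻⁵ × sin 44° = 1.01×10⁻⁴ s⁻¹
Pressure gradient: |∂P/∂n| = 1100 Pa / 146000 m = 7.53×10⁻³ Pa/m
Geostrophic balance (pressure-gradient force = Coriolis force):
V_g = (1/(fρ)) |∂P/∂n| = 7.53×10⁻³ / (1.01×10⁻⁴ × 1.18) = 63.0 m/s
Converting: 63.0 m/s × 3.6 = 227 km/h

227 km/h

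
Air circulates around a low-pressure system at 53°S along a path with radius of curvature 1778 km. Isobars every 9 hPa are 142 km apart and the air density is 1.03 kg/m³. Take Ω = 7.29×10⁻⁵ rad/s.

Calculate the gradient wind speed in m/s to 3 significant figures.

43.6 m/s

Coriolis parameter at 53°S:
f = 2Ω sin φ = 2 × 7.29×10⁻⁵ × sin 53° = 1.16×10⁻⁴ s⁻¹
Pressure gradient: |∂P/∂n| = 900 Pa / 142000 m = 6.34×10⁻³ Pa/m
Geostrophic speed: V_g = |∂P/∂n|/(fρ) = 6.34×10⁻³/(1.16×10⁻⁴ × 1.03) = 52.8 m/s
Around a low, centrifugal force acts outward with Coriolis, so pressure-gradient force balances both:
(1/ρ)|∂P/∂n| = fV + V²/R  →  V² + fR·V − fR·V_g = 0
With fR = 1.16×10⁻⁴ × 1778×10³ m = 207 m/s:
V = [−fR + √((fR)² + 4 fR V_g)]/2 = [−207 + √(207² + 4×207×52.8)]/2 = 43.6 m/s
Subgeostrophic (V < V_g = 52.8 m/s), as expected around a low.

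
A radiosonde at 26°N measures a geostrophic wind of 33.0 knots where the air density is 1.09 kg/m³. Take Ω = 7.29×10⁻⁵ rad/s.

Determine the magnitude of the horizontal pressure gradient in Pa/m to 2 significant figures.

1.2×10⁻³ Pa/m

Coriolis parameter at 26°N:
f = 2Ω sin φ = 2 × 7.29×10⁻⁵ × sin 26° = 6.39×10⁻⁵ s⁻¹
Wind speed in SI: 33.0 knots = 17.0 m/s
Geostrophic balance rearranged: |∂P/∂n| = f ρ V_g
|∂P/∂n| = 6.39×10⁻⁵ × 1.09 × 17.0 = 1.18×10⁻³ Pa/m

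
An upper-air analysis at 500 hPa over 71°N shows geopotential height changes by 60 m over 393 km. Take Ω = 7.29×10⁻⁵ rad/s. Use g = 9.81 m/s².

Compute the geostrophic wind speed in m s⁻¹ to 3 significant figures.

Coriolis parameter at 71°N:
f = 2Ω sin φ = 2 × 7.29×10⁻⁵ × sin 71° = 1.38×10⁻⁴ s⁻¹
Height gradient: |∂Z/∂n| = 60 m / 393000 m = 1.53×10⁻⁴
On a pressure surface, geostrophic balance gives V_g = (g/f)|∂Z/∂n|:
V_g = 9.81 × 1.53×10⁻⁴ / 1.38×10⁻⁴ = 10.9 m/s

10.9 m s⁻¹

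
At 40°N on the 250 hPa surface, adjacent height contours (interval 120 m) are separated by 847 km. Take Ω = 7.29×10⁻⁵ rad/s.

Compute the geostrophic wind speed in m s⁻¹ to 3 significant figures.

14.8 m s⁻¹

Coriolis parameter at 40°N:
f = 2Ω sin φ = 2 × 7.29×10⁻⁵ × sin 40° = 9.37×10⁻⁵ s⁻¹
Height gradient: |∂Z/∂n| = 120 m / 847000 m = 1.42×10⁻⁴
On a pressure surface, geostrophic balance gives V_g = (g/f)|∂Z/∂n|:
V_g = 9.81 × 1.42×10⁻⁴ / 9.37×10⁻⁵ = 14.8 m/s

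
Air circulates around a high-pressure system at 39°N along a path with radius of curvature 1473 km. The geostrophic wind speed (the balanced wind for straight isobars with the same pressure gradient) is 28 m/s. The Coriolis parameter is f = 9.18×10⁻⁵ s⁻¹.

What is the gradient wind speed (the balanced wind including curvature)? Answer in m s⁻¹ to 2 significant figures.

Around a high, pressure-gradient force acts outward with centrifugal, so Coriolis balances both:
fV = (1/ρ)|∂P/∂n| + V²/R  →  V² − fR·V + fR·V_g = 0
With fR = 9.18×10⁻⁵ × 1473×10³ m = 135 m/s:
V = [fR − √((fR)² − 4 fR V_g)]/2 = [135 − √(135² − 4×135×28)]/2 = 39.6 m/s
Supergeostrophic (V > V_g = 28 m/s), as expected around a high.

40 m s⁻¹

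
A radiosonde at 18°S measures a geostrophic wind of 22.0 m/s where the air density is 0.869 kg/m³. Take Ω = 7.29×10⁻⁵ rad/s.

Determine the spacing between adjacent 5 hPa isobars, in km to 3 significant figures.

580 km

Coriolis parameter at 18°S:
f = 2Ω sin φ = 2 × 7.29×10⁻⁵ × sin 18° = 4.51×10⁻⁵ s⁻¹
Geostrophic balance rearranged: |∂P/∂n| = f ρ V_g
|∂P/∂n| = 4.51×10⁻⁵ × 0.869 × 22.0 = 8.61×10⁻⁴ Pa/m
Isobar spacing: Δn = ΔP/|∂P/∂n| = 500 Pa / 8.61×10⁻⁴ Pa/m = 580481 m ≈ 580 km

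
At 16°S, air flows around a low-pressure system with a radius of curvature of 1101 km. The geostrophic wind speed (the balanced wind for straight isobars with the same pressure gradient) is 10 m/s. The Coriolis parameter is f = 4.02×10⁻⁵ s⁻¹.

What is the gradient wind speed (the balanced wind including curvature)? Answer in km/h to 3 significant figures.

30.3 km/h

Around a low, centrifugal force acts outward with Coriolis, so pressure-gradient force balances both:
(1/ρ)|∂P/∂n| = fV + V²/R  →  V² + fR·V − fR·V_g = 0
With fR = 4.02×10⁻⁵ × 1101×10³ m = 44.3 m/s:
V = [−fR + √((fR)² + 4 fR V_g)]/2 = [−44.3 + √(44.3² + 4×44.3×10)]/2 = 8.4 m/s
Subgeostrophic (V < V_g = 10 m/s), as expected around a low.
Converting: 8.4 m/s × 3.6 = 30.3 km/h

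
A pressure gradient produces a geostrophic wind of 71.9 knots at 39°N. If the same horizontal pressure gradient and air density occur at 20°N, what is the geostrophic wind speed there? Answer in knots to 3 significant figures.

132 knots

With the same pressure gradient and density, V_g ∝ 1/f ∝ 1/sin φ.
V₂ = V₁ · sin φ₁ / sin φ₂ = 71.9 × sin 39° / sin 20°
V₂ = 71.9 × 0.6293/0.3420 = 132 knots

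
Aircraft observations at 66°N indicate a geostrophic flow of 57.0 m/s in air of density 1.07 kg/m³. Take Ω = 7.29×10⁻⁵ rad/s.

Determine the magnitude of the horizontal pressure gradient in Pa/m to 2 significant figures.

8.1×10⁻³ Pa/m

Coriolis parameter at 66°N:
f = 2Ω sin φ = 2 × 7.29×10⁻⁵ × sin 66° = 1.33×10⁻⁴ s⁻¹
Geostrophic balance rearranged: |∂P/∂n| = f ρ V_g
|∂P/∂n| = 1.33×10⁻⁴ × 1.07 × 57.0 = 8.12×10⁻³ Pa/m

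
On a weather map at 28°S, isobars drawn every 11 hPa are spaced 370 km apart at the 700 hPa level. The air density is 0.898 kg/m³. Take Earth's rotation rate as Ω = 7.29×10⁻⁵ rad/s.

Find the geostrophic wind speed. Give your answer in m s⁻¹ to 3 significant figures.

48.4 m s⁻¹

Coriolis parameter at 28°S:
f = 2Ω sin φ = 2 × 7.29×10⁻⁵ × sin 28° = 6.84×10⁻⁵ s⁻¹
Pressure gradient: |∂P/∂n| = 1100 Pa / 370000 m = 2.97×10⁻³ Pa/m
Geostrophic balance (pressure-gradient force = Coriolis force):
V_g = (1/(fρ)) |∂P/∂n| = 2.97×10⁻³ / (6.84×10⁻⁵ × 0.898) = 48.4 m/s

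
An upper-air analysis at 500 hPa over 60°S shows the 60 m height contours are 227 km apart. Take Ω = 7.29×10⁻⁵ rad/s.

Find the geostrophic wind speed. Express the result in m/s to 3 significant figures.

20.5 m/s

Coriolis parameter at 60°S:
f = 2Ω sin φ = 2 × 7.29×10⁻⁵ × sin 60° = 1.26×10⁻⁴ s⁻¹
Height gradient: |∂Z/∂n| = 60 m / 227000 m = 2.64×10⁻⁴
On a pressure surface, geostrophic balance gives V_g = (g/f)|∂Z/∂n|:
V_g = 9.81 × 2.64×10⁻⁴ / 1.26×10⁻⁴ = 20.5 m/s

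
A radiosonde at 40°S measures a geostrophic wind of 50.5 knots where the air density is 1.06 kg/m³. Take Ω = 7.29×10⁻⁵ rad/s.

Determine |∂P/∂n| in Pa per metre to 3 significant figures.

2.58×10⁻³ Pa/m

Coriolis parameter at 40°S:
f = 2Ω sin φ = 2 × 7.29×10⁻⁵ × sin 40° = 9.37×10⁻⁵ s⁻¹
Wind speed in SI: 50.5 knots = 26.0 m/s
Geostrophic balance rearranged: |∂P/∂n| = f ρ V_g
|∂P/∂n| = 9.37×10⁻⁵ × 1.06 × 26.0 = 2.58×10⁻³ Pa/m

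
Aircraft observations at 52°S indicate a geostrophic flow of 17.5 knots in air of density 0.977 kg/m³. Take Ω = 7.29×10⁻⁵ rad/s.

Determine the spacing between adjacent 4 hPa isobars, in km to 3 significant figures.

396 km

Coriolis parameter at 52°S:
f = 2Ω sin φ = 2 × 7.29×10⁻⁵ × sin 52° = 1.15×10⁻⁴ s⁻¹
Wind speed in SI: 17.5 knots = 9.00 m/s
Geostrophic balance rearranged: |∂P/∂n| = f ρ V_g
|∂P/∂n| = 1.15×10⁻⁴ × 0.977 × 9.00 = 1.01×10⁻³ Pa/m
Isobar spacing: Δn = ΔP/|∂P/∂n| = 400 Pa / 1.01×10⁻³ Pa/m = 395822 m ≈ 396 km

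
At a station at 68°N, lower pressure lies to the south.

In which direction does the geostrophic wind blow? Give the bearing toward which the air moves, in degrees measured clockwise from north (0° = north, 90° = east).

The pressure-gradient force points toward the south (bearing 180°).
Geostrophic balance: in the Northern Hemisphere the Coriolis force deflects motion to the right, so the geostrophic wind blows 90° to the right of the pressure-gradient force (low pressure on the left).
Rotating 180° by 90° clockwise gives 270° — the wind blows toward the west.

270°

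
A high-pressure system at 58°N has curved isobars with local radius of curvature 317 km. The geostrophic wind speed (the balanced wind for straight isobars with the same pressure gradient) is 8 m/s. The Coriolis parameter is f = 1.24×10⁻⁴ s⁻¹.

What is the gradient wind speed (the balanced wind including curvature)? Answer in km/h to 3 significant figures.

40.2 km/h

Around a high, pressure-gradient force acts outward with centrifugal, so Coriolis balances both:
fV = (1/ρ)|∂P/∂n| + V²/R  →  V² − fR·V + fR·V_g = 0
With fR = 1.24×10⁻⁴ × 317×10³ m = 39.3 m/s:
V = [fR − √((fR)² − 4 fR V_g)]/2 = [39.3 − √(39.3² − 4×39.3×8)]/2 = 11.2 m/s
Supergeostrophic (V > V_g = 8 m/s), as expected around a high.
Converting: 11.2 m/s × 3.6 = 40.2 km/h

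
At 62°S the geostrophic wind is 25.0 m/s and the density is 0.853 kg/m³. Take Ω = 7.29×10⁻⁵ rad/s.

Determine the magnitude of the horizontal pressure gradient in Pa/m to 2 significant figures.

2.7×10⁻³ Pa/m

Coriolis parameter at 62°S:
f = 2Ω sin φ = 2 × 7.29×10⁻⁵ × sin 62° = 1.29×10⁻⁴ s⁻¹
Geostrophic balance rearranged: |∂P/∂n| = f ρ V_g
|∂P/∂n| = 1.29×10⁻⁴ × 0.853 × 25.0 = 2.75×10⁻³ Pa/m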